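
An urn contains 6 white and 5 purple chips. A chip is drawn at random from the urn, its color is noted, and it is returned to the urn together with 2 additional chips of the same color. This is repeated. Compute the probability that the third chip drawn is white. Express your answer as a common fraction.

Sum over the four possibilities for the first two draws (white/not-white each), tracking how the white count and total change by +2 per draw.
P(third is white) = 6/11 ≈ 0.5455. (In a Pólya urn every draw has the same marginal probability 6/11.)

6/11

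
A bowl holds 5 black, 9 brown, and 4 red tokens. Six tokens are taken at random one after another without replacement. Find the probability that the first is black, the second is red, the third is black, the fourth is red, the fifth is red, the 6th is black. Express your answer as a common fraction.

Multiply the conditional probability of each draw in order, without replacement, so each draw removes one from its color and from the total.
P = (5/18) · (4/17) · (4/16) · (3/15) · (2/14) · (3/13) = 1/9282 ≈ 0.0001.

1/9282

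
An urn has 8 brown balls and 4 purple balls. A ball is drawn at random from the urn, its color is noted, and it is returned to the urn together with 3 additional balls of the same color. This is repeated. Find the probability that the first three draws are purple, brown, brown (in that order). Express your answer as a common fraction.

44/405

Track the composition after each reinforcement of +3.
P = (4/12) · (8/15) · (11/18) = 44/405 ≈ 0.1086.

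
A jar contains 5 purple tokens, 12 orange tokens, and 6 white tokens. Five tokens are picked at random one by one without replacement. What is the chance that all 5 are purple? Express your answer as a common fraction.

1/33649

Unordered draws without replacement: count favorable combinations over C(23,5).
Favorable = C(5,5) · C(12,0) · C(6,0) = 1; total = C(23,5) = 33649.
P = 1/33649 = 1/33649 ≈ 0.0000.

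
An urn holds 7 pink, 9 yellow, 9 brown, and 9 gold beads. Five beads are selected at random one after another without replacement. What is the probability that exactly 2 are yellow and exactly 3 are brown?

Unordered draws without replacement: count favorable combinations over C(34,5).
Favorable = C(7,0) · C(9,2) · C(9,3) · C(9,0) = 3024; total = C(34,5) = 278256.
P = 3024/278256 = 63/5797 ≈ 0.0109.

63/5797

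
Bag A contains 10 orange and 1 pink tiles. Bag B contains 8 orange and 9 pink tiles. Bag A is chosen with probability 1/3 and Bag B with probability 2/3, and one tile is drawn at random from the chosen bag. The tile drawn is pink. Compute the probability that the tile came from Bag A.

P(pink | Bag A) = 1/11; P(pink | Bag B) = 9/17.
P(pink) = 1/3·1/11 + 2/3·9/17 = 215/561.
By Bayes' rule, P(Bag A | pink) = 1/33 / 215/561 = 17/215 ≈ 0.0791.

17/215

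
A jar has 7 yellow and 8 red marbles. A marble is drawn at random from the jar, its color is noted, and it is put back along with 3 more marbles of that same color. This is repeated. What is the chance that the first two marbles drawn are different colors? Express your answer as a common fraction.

56/135

Either yellow then red, or red then yellow; after the first draw the total is 18.
P = (7/15)·(8/18) + (8/15)·(7/18) = 56/135 ≈ 0.4148.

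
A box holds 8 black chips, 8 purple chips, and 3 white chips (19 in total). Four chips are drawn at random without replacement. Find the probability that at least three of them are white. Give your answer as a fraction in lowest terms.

Sum the hypergeometric tail for j = 3,…,3 white chips.
Favorable = C(3,3)·C(16,1) = 16; total = C(19,4) = 3876.
P = 16/3876 = 4/969 ≈ 0.0041.

4/969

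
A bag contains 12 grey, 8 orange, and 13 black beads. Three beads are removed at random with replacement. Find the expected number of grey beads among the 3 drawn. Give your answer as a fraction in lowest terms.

By linearity of expectation, E[X] = Σ P(draw i is grey); each independent draw has P(grey) = 12/33.
E[X] = 3 · 12/33 = 12/11 ≈ 1.0909.

12/11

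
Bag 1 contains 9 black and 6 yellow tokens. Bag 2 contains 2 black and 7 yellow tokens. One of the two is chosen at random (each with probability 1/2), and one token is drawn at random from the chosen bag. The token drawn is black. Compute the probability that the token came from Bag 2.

P(black | Bag 1) = 3/5; P(black | Bag 2) = 2/9.
P(black) = 1/2·3/5 + 1/2·2/9 = 37/90.
By Bayes' rule, P(Bag 2 | black) = 1/9 / 37/90 = 10/37 ≈ 0.2703.

10/37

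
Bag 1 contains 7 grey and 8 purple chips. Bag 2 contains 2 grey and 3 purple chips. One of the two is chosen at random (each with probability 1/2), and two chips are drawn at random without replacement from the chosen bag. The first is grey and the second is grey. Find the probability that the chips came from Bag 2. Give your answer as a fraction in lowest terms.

P(E | Bag 1) = 1/5; P(E | Bag 2) = 1/10.
P(E) = 1/2·1/5 + 1/2·1/10 = 3/20.
By Bayes' rule, P(Bag 2 | E) = 1/20 / 3/20 = 1/3 ≈ 0.3333.

1/3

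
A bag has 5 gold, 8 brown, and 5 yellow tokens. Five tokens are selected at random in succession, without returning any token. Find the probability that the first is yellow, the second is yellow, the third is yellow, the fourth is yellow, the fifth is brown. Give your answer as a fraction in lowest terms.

Multiply the conditional probability of each draw in order, without replacement, so each draw removes one from its color and from the total.
P = (5/18) · (4/17) · (3/16) · (2/15) · (8/14) = 1/1071 ≈ 0.0009.

1/1071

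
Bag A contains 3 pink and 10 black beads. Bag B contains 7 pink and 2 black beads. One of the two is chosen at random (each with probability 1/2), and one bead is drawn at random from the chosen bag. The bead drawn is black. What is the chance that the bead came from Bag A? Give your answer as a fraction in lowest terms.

45/58

P(black | Bag A) = 10/13; P(black | Bag B) = 2/9.
P(black) = 1/2·10/13 + 1/2·2/9 = 58/117.
By Bayes' rule, P(Bag A | black) = 5/13 / 58/117 = 45/58 ≈ 0.7759.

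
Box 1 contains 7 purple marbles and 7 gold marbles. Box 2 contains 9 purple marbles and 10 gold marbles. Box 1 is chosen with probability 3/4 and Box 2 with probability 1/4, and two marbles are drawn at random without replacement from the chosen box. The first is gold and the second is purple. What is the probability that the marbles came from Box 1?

P(E | Box 1) = 7/26; P(E | Box 2) = 5/19.
P(E) = 3/4·7/26 + 1/4·5/19 = 529/1976.
By Bayes' rule, P(Box 1 | E) = 21/104 / 529/1976 = 399/529 ≈ 0.7543.

399/529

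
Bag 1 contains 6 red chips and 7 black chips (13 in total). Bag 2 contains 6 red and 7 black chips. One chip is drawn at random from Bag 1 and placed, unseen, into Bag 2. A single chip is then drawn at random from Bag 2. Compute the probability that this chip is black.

7/13

Condition on how many of the transferred chips are black (from Bag 1: 7 black of 13; then Bag 2 has 14 total).
  0 black: C(7,0)C(6,1)/C(13,1) = 6/13; then P = 7/14
  1 black: C(7,1)C(6,0)/C(13,1) = 7/13; then P = 8/14
P(black from Bag 2) = 7/13 ≈ 0.5385.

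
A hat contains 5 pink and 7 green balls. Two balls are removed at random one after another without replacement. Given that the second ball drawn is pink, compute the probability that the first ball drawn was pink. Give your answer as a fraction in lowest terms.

4/11

P(first=pink and the second ball drawn is pink) = (5/12)·(4/11) = 5/33.
P(the second ball drawn is pink) = Σ over first color = 5/33 + 35/132 = 5/12.
By Bayes, P(first=pink | the second ball drawn is pink) = 5/33 / 5/12 = 4/11 ≈ 0.3636.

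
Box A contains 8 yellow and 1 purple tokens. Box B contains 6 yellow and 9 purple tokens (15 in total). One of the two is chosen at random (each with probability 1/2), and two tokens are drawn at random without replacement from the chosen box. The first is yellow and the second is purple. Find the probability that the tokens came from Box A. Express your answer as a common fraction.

P(E | Box A) = 1/9; P(E | Box B) = 9/35.
P(E) = 1/2·1/9 + 1/2·9/35 = 58/315.
By Bayes' rule, P(Box A | E) = 1/18 / 58/315 = 35/116 ≈ 0.3017.

35/116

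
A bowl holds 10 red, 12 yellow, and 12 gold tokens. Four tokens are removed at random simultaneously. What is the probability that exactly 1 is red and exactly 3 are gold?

Unordered draws without replacement: count favorable combinations over C(34,4).
Favorable = C(10,1) · C(12,0) · C(12,3) = 2200; total = C(34,4) = 46376.
P = 2200/46376 = 25/527 ≈ 0.0474.

25/527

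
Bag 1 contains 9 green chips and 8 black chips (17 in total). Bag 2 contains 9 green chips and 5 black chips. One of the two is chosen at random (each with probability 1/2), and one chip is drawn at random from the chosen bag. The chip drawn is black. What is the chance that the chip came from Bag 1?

112/197

P(black | Bag 1) = 8/17; P(black | Bag 2) = 5/14.
P(black) = 1/2·8/17 + 1/2·5/14 = 197/476.
By Bayes' rule, P(Bag 1 | black) = 4/17 / 197/476 = 112/197 ≈ 0.5685.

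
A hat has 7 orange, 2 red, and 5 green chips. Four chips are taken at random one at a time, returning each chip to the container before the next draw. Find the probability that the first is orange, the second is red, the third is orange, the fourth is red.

Multiply the conditional probability of each draw in order, with replacement (the composition resets each draw).
P = (7/14) · (2/14) · (7/14) · (2/14) = 1/196 ≈ 0.0051.

1/196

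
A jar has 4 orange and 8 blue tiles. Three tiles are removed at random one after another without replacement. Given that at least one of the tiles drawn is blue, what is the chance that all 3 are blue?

P(all 3 blue) = C(8,3)/C(12,3) = 14/55; P(at least one blue) = 1 − C(4,3)/C(12,3) = 54/55.
Since 'all 3 blue' ⊆ 'at least one blue', P(all 3 | at least one) = 14/55 / 54/55 = 7/27 ≈ 0.2593.

7/27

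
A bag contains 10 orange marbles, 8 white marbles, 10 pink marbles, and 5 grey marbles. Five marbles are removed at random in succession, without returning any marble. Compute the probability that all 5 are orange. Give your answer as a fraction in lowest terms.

21/19778

Unordered draws without replacement: count favorable combinations over C(33,5).
Favorable = C(10,5) · C(8,0) · C(10,0) · C(5,0) = 252; total = C(33,5) = 237336.
P = 252/237336 = 21/19778 ≈ 0.0011.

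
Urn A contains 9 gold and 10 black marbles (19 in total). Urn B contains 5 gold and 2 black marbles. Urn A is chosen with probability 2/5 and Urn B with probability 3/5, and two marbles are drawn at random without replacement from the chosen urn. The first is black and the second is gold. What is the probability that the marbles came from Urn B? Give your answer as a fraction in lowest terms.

19/33

P(E | Urn A) = 5/19; P(E | Urn B) = 5/21.
P(E) = 2/5·5/19 + 3/5·5/21 = 33/133.
By Bayes' rule, P(Urn B | E) = 1/7 / 33/133 = 19/33 ≈ 0.5758.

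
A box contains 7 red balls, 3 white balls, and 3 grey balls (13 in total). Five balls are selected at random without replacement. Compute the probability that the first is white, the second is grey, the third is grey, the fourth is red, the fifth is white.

7/4290

Multiply the conditional probability of each draw in order, without replacement, so each draw removes one from its color and from the total.
P = (3/13) · (3/12) · (2/11) · (7/10) · (2/9) = 7/4290 ≈ 0.0016.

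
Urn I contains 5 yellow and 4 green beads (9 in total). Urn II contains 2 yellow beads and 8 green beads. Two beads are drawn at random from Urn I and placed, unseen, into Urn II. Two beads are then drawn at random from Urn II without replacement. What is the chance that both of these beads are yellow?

7/132

Condition on how many of the transferred beads are yellow (from Urn I: 5 yellow of 9; then Urn II has 12 total).
  0 yellow: C(5,0)C(4,2)/C(9,2) = 1/6; then P = C(2,2)/C(12,2) = 1/66
  1 yellow: C(5,1)C(4,1)/C(9,2) = 5/9; then P = C(3,2)/C(12,2) = 1/22
  2 yellow: C(5,2)C(4,0)/C(9,2) = 5/18; then P = C(4,2)/C(12,2) = 1/11
P(both yellow) = 7/132 ≈ 0.0530.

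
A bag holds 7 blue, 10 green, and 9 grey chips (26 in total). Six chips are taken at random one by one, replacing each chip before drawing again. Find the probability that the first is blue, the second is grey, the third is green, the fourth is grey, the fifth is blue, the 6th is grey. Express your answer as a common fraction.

Multiply the conditional probability of each draw in order, with replacement (the composition resets each draw).
P = (7/26) · (9/26) · (10/26) · (9/26) · (7/26) · (9/26) = 178605/154457888 ≈ 0.0012.

178605/154457888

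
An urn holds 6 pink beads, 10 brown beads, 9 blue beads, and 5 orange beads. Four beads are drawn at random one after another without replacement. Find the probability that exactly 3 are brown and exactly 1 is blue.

8/203

Unordered draws without replacement: count favorable combinations over C(30,4).
Favorable = C(6,0) · C(10,3) · C(9,1) · C(5,0) = 1080; total = C(30,4) = 27405.
P = 1080/27405 = 8/203 ≈ 0.0394.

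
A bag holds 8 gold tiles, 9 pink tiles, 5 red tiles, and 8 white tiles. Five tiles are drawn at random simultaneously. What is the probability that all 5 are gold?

Unordered draws without replacement: count favorable combinations over C(30,5).
Favorable = C(8,5) · C(9,0) · C(5,0) · C(8,0) = 56; total = C(30,5) = 142506.
P = 56/142506 = 4/10179 ≈ 0.0004.

4/10179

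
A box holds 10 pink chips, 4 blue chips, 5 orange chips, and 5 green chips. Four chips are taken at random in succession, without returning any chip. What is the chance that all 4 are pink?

Unordered draws without replacement: count favorable combinations over C(24,4).
Favorable = C(10,4) · C(4,0) · C(5,0) · C(5,0) = 210; total = C(24,4) = 10626.
P = 210/10626 = 5/253 ≈ 0.0198.

5/253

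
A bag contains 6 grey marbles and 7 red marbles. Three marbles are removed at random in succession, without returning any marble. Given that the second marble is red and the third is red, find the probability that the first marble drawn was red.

P(first=red and the second marble is red and the third is red) = (7/13)·(6/12)·(5/11) = 35/286.
P(E) = Σ over first color = 21/143 + 35/286 = 7/26.
By Bayes, P(first=red | E) = 35/286 / 7/26 = 5/11 ≈ 0.4545.

5/11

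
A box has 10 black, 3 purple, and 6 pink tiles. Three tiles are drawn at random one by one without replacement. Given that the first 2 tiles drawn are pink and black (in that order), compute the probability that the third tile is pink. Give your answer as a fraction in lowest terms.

5/17

After removing 1 black, 1 pink, the box has 5 pink out of 17 remaining.
P(third is pink | given) = 5/17 ≈ 0.2941.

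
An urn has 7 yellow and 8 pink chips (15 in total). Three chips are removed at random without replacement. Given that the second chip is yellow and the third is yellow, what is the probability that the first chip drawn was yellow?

P(first=yellow and the second chip is yellow and the third is yellow) = (7/15)·(6/14)·(5/13) = 1/13.
P(E) = Σ over first color = 1/13 + 8/65 = 1/5.
By Bayes, P(first=yellow | E) = 1/13 / 1/5 = 5/13 ≈ 0.3846.

5/13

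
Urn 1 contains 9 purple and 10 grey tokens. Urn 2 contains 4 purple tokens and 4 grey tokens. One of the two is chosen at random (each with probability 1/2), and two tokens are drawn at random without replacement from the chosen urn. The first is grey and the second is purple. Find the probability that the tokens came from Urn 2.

38/73

P(E | Urn 1) = 5/19; P(E | Urn 2) = 2/7.
P(E) = 1/2·5/19 + 1/2·2/7 = 73/266.
By Bayes' rule, P(Urn 2 | E) = 1/7 / 73/266 = 38/73 ≈ 0.5205.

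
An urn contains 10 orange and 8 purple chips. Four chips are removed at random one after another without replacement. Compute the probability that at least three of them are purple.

7/34

Sum the hypergeometric tail for j = 3,…,4 purple chips.
Favorable = C(8,3)·C(10,1) + C(8,4)·C(10,0) = 630; total = C(18,4) = 3060.
P = 630/3060 = 7/34 ≈ 0.2059.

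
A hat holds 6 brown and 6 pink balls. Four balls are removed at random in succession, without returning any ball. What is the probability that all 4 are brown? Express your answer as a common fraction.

1/33

Unordered draws without replacement: count favorable combinations over C(12,4).
Favorable = C(6,4) · C(6,0) = 15; total = C(12,4) = 495.
P = 15/495 = 1/33 ≈ 0.0303.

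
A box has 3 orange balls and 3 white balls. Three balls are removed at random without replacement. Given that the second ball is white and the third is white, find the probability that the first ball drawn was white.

P(first=white and the second ball is white and the third is white) = (3/6)·(2/5)·(1/4) = 1/20.
P(E) = Σ over first color = 3/20 + 1/20 = 1/5.
By Bayes, P(first=white | E) = 1/20 / 1/5 = 1/4 ≈ 0.2500.

1/4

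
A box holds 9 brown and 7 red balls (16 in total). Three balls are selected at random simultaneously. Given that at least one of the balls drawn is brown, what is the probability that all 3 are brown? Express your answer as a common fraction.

4/25

P(all 3 brown) = C(9,3)/C(16,3) = 3/20; P(at least one brown) = 1 − C(7,3)/C(16,3) = 15/16.
Since 'all 3 brown' ⊆ 'at least one brown', P(all 3 | at least one) = 3/20 / 15/16 = 4/25 ≈ 0.1600.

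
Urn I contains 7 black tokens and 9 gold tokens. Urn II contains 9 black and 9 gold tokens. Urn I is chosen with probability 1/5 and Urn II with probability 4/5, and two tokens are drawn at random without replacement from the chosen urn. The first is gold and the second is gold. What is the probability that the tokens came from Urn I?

P(E | Urn I) = 3/10; P(E | Urn II) = 4/17.
P(E) = 1/5·3/10 + 4/5·4/17 = 211/850.
By Bayes' rule, P(Urn I | E) = 3/50 / 211/850 = 51/211 ≈ 0.2417.

51/211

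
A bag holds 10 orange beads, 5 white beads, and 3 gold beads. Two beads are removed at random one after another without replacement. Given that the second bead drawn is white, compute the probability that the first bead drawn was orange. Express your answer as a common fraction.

P(first=orange and the second bead drawn is white) = (10/18)·(5/17) = 25/153.
P(the second bead drawn is white) = Σ over first color = 25/153 + 10/153 + 5/102 = 5/18.
By Bayes, P(first=orange | the second bead drawn is white) = 25/153 / 5/18 = 10/17 ≈ 0.5882.

10/17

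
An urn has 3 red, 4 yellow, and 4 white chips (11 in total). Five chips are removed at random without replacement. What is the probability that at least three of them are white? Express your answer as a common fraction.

Sum the hypergeometric tail for j = 3,…,4 white chips.
Favorable = C(4,3)·C(7,2) + C(4,4)·C(7,1) = 91; total = C(11,5) = 462.
P = 91/462 = 13/66 ≈ 0.1970.

13/66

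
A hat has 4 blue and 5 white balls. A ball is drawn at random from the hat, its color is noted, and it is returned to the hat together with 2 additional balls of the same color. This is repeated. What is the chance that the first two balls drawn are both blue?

After a blue draw the hat holds 6 blue out of 11.
P = (4/9)·(6/11) = 8/33 ≈ 0.2424.

8/33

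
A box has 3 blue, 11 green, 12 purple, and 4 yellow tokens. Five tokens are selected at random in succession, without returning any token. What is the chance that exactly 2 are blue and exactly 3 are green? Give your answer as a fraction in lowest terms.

Unordered draws without replacement: count favorable combinations over C(30,5).
Favorable = C(3,2) · C(11,3) · C(12,0) · C(4,0) = 495; total = C(30,5) = 142506.
P = 495/142506 = 55/15834 ≈ 0.0035.

55/15834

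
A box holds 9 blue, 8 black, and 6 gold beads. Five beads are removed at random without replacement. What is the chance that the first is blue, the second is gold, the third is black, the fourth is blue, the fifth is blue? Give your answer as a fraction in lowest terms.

Multiply the conditional probability of each draw in order, without replacement, so each draw removes one from its color and from the total.
P = (9/23) · (6/22) · (8/21) · (8/20) · (7/19) = 144/24035 ≈ 0.0060.

144/24035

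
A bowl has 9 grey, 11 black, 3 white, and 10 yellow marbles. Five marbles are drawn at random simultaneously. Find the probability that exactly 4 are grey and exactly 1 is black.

21/3596

Unordered draws without replacement: count favorable combinations over C(33,5).
Favorable = C(9,4) · C(11,1) · C(3,0) · C(10,0) = 1386; total = C(33,5) = 237336.
P = 1386/237336 = 21/3596 ≈ 0.0058.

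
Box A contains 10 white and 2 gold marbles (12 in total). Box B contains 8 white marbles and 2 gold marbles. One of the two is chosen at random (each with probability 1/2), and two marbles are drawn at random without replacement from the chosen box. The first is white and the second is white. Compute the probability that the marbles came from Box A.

675/1291

P(E | Box A) = 15/22; P(E | Box B) = 28/45.
P(E) = 1/2·15/22 + 1/2·28/45 = 1291/1980.
By Bayes' rule, P(Box A | E) = 15/44 / 1291/1980 = 675/1291 ≈ 0.5229.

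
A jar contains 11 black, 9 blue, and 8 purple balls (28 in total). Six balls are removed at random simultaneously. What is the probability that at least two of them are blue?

20413/31395

Sum the hypergeometric tail for j = 2,…,6 blue balls.
Favorable = C(9,2)·C(19,4) + C(9,3)·C(19,3) + C(9,4)·C(19,2) + C(9,5)·C(19,1) + C(9,6)·C(19,0) = 244956; total = C(28,6) = 376740.
P = 244956/376740 = 20413/31395 ≈ 0.6502.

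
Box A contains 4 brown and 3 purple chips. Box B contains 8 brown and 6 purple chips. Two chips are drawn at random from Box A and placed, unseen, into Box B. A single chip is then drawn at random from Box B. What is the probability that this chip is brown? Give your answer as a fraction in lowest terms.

Condition on how many of the transferred chips are brown (from Box A: 4 brown of 7; then Box B has 16 total).
  0 brown: C(4,0)C(3,2)/C(7,2) = 1/7; then P = 8/16
  1 brown: C(4,1)C(3,1)/C(7,2) = 4/7; then P = 9/16
  2 brown: C(4,2)C(3,0)/C(7,2) = 2/7; then P = 10/16
P(brown from Box B) = 4/7 ≈ 0.5714.

4/7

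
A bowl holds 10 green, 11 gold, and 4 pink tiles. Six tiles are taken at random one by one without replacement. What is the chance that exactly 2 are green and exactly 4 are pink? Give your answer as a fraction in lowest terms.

9/35420

Unordered draws without replacement: count favorable combinations over C(25,6).
Favorable = C(10,2) · C(11,0) · C(4,4) = 45; total = C(25,6) = 177100.
P = 45/177100 = 9/35420 ≈ 0.0003.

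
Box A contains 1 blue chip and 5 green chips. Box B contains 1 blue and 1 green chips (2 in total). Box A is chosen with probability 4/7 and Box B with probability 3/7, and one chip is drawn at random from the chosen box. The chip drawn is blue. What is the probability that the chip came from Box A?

P(blue | Box A) = 1/6; P(blue | Box B) = 1/2.
P(blue) = 4/7·1/6 + 3/7·1/2 = 13/42.
By Bayes' rule, P(Box A | blue) = 2/21 / 13/42 = 4/13 ≈ 0.3077.

4/13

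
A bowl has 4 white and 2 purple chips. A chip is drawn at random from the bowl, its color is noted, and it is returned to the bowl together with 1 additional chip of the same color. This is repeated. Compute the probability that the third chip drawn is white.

2/3

Sum over the four possibilities for the first two draws (white/not-white each), tracking how the white count and total change by +1 per draw.
P(third is white) = 2/3 ≈ 0.6667. (In a Pólya urn every draw has the same marginal probability 4/6.)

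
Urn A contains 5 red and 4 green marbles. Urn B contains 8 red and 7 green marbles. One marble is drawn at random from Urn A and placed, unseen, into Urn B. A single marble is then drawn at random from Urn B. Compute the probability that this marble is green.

67/144

Condition on how many of the transferred marbles are green (from Urn A: 4 green of 9; then Urn B has 16 total).
  0 green: C(4,0)C(5,1)/C(9,1) = 5/9; then P = 7/16
  1 green: C(4,1)C(5,0)/C(9,1) = 4/9; then P = 8/16
P(green from Urn B) = 67/144 ≈ 0.4653.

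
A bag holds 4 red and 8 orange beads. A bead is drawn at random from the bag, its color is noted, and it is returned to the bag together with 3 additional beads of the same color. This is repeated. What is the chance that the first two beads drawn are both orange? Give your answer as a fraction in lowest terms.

After a orange draw the bag holds 11 orange out of 15.
P = (8/12)·(11/15) = 22/45 ≈ 0.4889.

22/45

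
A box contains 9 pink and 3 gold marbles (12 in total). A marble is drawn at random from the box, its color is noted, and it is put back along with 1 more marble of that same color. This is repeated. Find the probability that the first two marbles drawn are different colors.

Either pink then gold, or gold then pink; after the first draw the total is 13.
P = (9/12)·(3/13) + (3/12)·(9/13) = 9/26 ≈ 0.3462.

9/26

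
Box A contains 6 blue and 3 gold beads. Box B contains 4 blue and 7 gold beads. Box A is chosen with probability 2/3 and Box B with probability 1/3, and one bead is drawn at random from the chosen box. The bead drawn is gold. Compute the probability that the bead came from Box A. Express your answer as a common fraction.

P(gold | Box A) = 1/3; P(gold | Box B) = 7/11.
P(gold) = 2/3·1/3 + 1/3·7/11 = 43/99.
By Bayes' rule, P(Box A | gold) = 2/9 / 43/99 = 22/43 ≈ 0.5116.

22/43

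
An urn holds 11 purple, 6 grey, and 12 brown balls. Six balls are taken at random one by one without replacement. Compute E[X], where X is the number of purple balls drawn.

66/29

By linearity of expectation, E[X] = Σ P(draw i is purple); by symmetry each draw (even without replacement) has P(purple) = 11/29.
E[X] = 6 · 11/29 = 66/29 ≈ 2.2759.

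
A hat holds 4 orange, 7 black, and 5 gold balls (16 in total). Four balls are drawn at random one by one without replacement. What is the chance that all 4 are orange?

Unordered draws without replacement: count favorable combinations over C(16,4).
Favorable = C(4,4) · C(7,0) · C(5,0) = 1; total = C(16,4) = 1820.
P = 1/1820 = 1/1820 ≈ 0.0005.

1/1820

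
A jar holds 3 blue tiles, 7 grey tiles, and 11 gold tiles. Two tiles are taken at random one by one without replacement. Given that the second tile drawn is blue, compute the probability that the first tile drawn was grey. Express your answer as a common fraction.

7/20

P(first=grey and the second tile drawn is blue) = (7/21)·(3/20) = 1/20.
P(the second tile drawn is blue) = Σ over first color = 1/70 + 1/20 + 11/140 = 1/7.
By Bayes, P(first=grey | the second tile drawn is blue) = 1/20 / 1/7 = 7/20 ≈ 0.3500.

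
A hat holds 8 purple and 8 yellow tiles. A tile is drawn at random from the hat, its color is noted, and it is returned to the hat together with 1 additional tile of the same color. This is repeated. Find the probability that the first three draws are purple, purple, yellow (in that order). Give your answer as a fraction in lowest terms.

2/17

Track the composition after each reinforcement of +1.
P = (8/16) · (9/17) · (8/18) = 2/17 ≈ 0.1176.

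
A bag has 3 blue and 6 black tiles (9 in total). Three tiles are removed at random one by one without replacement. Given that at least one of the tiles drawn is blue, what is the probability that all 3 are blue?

P(all 3 blue) = C(3,3)/C(9,3) = 1/84; P(at least one blue) = 1 − C(6,3)/C(9,3) = 16/21.
Since 'all 3 blue' ⊆ 'at least one blue', P(all 3 | at least one) = 1/84 / 16/21 = 1/64 ≈ 0.0156.

1/64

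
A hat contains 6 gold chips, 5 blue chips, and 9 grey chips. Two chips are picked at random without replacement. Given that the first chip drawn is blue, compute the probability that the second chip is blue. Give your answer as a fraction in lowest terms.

After removing 1 blue, the hat has 4 blue out of 19 remaining.
P(second is blue | given) = 4/19 ≈ 0.2105.

4/19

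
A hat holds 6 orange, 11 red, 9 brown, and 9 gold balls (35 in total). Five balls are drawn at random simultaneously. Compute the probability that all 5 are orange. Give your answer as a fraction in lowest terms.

3/162316

Unordered draws without replacement: count favorable combinations over C(35,5).
Favorable = C(6,5) · C(11,0) · C(9,0) · C(9,0) = 6; total = C(35,5) = 324632.
P = 6/324632 = 3/162316 ≈ 0.0000.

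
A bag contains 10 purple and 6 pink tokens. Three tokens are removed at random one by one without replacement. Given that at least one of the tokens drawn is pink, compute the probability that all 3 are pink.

P(all 3 pink) = C(6,3)/C(16,3) = 1/28; P(at least one pink) = 1 − C(10,3)/C(16,3) = 11/14.
Since 'all 3 pink' ⊆ 'at least one pink', P(all 3 | at least one) = 1/28 / 11/14 = 1/22 ≈ 0.0455.

1/22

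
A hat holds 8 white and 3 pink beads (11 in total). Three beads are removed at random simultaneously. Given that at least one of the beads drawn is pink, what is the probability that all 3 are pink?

P(all 3 pink) = C(3,3)/C(11,3) = 1/165; P(at least one pink) = 1 − C(8,3)/C(11,3) = 109/165.
Since 'all 3 pink' ⊆ 'at least one pink', P(all 3 | at least one) = 1/165 / 109/165 = 1/109 ≈ 0.0092.

1/109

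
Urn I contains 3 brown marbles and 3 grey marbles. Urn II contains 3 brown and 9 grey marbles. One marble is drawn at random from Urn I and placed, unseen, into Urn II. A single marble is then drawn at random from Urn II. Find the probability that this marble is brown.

7/26

Condition on how many of the transferred marbles are brown (from Urn I: 3 brown of 6; then Urn II has 13 total).
  0 brown: C(3,0)C(3,1)/C(6,1) = 1/2; then P = 3/13
  1 brown: C(3,1)C(3,0)/C(6,1) = 1/2; then P = 4/13
P(brown from Urn II) = 7/26 ≈ 0.2692.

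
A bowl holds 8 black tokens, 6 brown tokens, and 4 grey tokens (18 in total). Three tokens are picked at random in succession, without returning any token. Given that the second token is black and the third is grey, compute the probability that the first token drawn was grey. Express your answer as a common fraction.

P(first=grey and the second token is black and the third is grey) = (4/18)·(8/17)·(3/16) = 1/51.
P(E) = Σ over first color = 7/153 + 2/51 + 1/51 = 16/153.
By Bayes, P(first=grey | E) = 1/51 / 16/153 = 3/16 ≈ 0.1875.

3/16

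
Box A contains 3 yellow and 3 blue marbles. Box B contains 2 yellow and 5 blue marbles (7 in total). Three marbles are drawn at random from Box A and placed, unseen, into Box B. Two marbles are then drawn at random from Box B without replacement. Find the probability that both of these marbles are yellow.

Condition on how many of the transferred marbles are yellow (from Box A: 3 yellow of 6; then Box B has 10 total).
  0 yellow: C(3,0)C(3,3)/C(6,3) = 1/20; then P = C(2,2)/C(10,2) = 1/45
  1 yellow: C(3,1)C(3,2)/C(6,3) = 9/20; then P = C(3,2)/C(10,2) = 1/15
  2 yellow: C(3,2)C(3,1)/C(6,3) = 9/20; then P = C(4,2)/C(10,2) = 2/15
  3 yellow: C(3,3)C(3,0)/C(6,3) = 1/20; then P = C(5,2)/C(10,2) = 2/9
P(both yellow) = 23/225 ≈ 0.1022.

23/225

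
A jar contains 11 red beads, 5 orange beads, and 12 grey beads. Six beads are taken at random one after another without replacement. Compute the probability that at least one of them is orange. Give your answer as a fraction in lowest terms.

Use the complement: P(at least one orange) = 1 − P(no orange).
P(none) = C(23,6)/C(28,6) = 100947/376740.
So P = 1 − 100947/376740 = 571/780 ≈ 0.7321.

571/780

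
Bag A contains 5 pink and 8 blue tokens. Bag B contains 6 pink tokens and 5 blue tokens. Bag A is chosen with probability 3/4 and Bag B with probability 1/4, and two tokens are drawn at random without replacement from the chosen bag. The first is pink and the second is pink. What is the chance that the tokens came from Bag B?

39/94

P(E | Bag A) = 5/39; P(E | Bag B) = 3/11.
P(E) = 3/4·5/39 + 1/4·3/11 = 47/286.
By Bayes' rule, P(Bag B | E) = 3/44 / 47/286 = 39/94 ≈ 0.4149.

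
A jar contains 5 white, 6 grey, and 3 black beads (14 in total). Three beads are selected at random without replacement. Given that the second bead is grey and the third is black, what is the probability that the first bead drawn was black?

P(first=black and the second bead is grey and the third is black) = (3/14)·(6/13)·(2/12) = 3/182.
P(E) = Σ over first color = 15/364 + 15/364 + 3/182 = 9/91.
By Bayes, P(first=black | E) = 3/182 / 9/91 = 1/6 ≈ 0.1667.

1/6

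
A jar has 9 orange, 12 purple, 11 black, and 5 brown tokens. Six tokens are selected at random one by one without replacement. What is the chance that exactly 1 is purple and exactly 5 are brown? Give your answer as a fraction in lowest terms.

Unordered draws without replacement: count favorable combinations over C(37,6).
Favorable = C(9,0) · C(12,1) · C(11,0) · C(5,5) = 12; total = C(37,6) = 2324784.
P = 12/2324784 = 1/193732 ≈ 0.0000.

1/193732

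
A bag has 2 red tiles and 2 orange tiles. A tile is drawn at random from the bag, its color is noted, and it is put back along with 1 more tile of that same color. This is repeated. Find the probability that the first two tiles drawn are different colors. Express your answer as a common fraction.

2/5

Either red then orange, or orange then red; after the first draw the total is 5.
P = (2/4)·(2/5) + (2/4)·(2/5) = 2/5 ≈ 0.4000.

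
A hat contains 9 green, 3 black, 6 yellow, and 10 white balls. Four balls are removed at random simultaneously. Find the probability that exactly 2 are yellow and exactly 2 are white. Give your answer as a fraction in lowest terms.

Unordered draws without replacement: count favorable combinations over C(28,4).
Favorable = C(9,0) · C(3,0) · C(6,2) · C(10,2) = 675; total = C(28,4) = 20475.
P = 675/20475 = 3/91 ≈ 0.0330.

3/91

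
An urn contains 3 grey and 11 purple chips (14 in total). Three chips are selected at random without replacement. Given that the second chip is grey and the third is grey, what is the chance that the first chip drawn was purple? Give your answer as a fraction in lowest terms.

P(first=purple and the second chip is grey and the third is grey) = (11/14)·(3/13)·(2/12) = 11/364.
P(E) = Σ over first color = 1/364 + 11/364 = 3/91.
By Bayes, P(first=purple | E) = 11/364 / 3/91 = 11/12 ≈ 0.9167.

11/12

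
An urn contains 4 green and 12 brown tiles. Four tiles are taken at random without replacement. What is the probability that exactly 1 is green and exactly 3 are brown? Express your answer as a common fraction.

44/91

Unordered draws without replacement: count favorable combinations over C(16,4).
Favorable = C(4,1) · C(12,3) = 880; total = C(16,4) = 1820.
P = 880/1820 = 44/91 ≈ 0.4835.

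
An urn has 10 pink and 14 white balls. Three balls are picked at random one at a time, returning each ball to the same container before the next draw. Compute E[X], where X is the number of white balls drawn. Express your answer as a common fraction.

By linearity of expectation, E[X] = Σ P(draw i is white); each independent draw has P(white) = 14/24.
E[X] = 3 · 14/24 = 7/4 ≈ 1.7500.

7/4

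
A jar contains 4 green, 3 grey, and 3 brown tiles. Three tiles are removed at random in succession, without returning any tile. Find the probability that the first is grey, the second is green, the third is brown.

1/20

Multiply the conditional probability of each draw in order, without replacement, so each draw removes one from its color and from the total.
P = (3/10) · (4/9) · (3/8) = 1/20 ≈ 0.0500.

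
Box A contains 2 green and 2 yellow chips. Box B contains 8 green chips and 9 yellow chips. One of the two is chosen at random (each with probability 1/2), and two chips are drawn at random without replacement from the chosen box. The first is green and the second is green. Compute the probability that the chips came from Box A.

17/38

P(E | Box A) = 1/6; P(E | Box B) = 7/34.
P(E) = 1/2·1/6 + 1/2·7/34 = 19/102.
By Bayes' rule, P(Box A | E) = 1/12 / 19/102 = 17/38 ≈ 0.4474.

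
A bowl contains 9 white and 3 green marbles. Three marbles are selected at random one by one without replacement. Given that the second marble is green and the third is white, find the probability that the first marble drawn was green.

P(first=green and the second marble is green and the third is white) = (3/12)·(2/11)·(9/10) = 9/220.
P(E) = Σ over first color = 9/55 + 9/220 = 9/44.
By Bayes, P(first=green | E) = 9/220 / 9/44 = 1/5 ≈ 0.2000.

1/5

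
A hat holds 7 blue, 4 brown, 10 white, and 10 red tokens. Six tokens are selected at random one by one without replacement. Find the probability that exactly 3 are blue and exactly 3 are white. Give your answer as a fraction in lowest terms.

Unordered draws without replacement: count favorable combinations over C(31,6).
Favorable = C(7,3) · C(4,0) · C(10,3) · C(10,0) = 4200; total = C(31,6) = 736281.
P = 4200/736281 = 200/35061 ≈ 0.0057.

200/35061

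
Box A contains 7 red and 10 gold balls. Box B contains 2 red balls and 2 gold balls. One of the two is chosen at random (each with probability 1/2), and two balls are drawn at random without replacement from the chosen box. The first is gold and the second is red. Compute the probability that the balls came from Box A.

P(E | Box A) = 35/136; P(E | Box B) = 1/3.
P(E) = 1/2·35/136 + 1/2·1/3 = 241/816.
By Bayes' rule, P(Box A | E) = 35/272 / 241/816 = 105/241 ≈ 0.4357.

105/241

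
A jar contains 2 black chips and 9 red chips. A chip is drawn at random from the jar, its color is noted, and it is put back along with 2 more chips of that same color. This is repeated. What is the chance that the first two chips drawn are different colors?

36/143

Either black then red, or red then black; after the first draw the total is 13.
P = (2/11)·(9/13) + (9/11)·(2/13) = 36/143 ≈ 0.2517.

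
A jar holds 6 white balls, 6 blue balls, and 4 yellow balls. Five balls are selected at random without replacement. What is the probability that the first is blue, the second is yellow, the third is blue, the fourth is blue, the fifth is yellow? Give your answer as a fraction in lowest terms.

Multiply the conditional probability of each draw in order, without replacement, so each draw removes one from its color and from the total.
P = (6/16) · (4/15) · (5/14) · (4/13) · (3/12) = 1/364 ≈ 0.0027.

1/364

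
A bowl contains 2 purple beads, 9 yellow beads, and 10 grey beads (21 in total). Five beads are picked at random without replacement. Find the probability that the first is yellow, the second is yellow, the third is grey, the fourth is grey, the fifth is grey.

48/2261

Multiply the conditional probability of each draw in order, without replacement, so each draw removes one from its color and from the total.
P = (9/21) · (8/20) · (10/19) · (9/18) · (8/17) = 48/2261 ≈ 0.0212.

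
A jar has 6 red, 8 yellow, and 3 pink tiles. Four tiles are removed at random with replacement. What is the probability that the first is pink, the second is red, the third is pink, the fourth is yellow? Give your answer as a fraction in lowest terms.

432/83521

Multiply the conditional probability of each draw in order, with replacement (the composition resets each draw).
P = (3/17) · (6/17) · (3/17) · (8/17) = 432/83521 ≈ 0.0052.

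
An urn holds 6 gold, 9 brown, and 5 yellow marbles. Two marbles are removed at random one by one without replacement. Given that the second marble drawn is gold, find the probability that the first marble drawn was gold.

5/19

P(first=gold and the second marble drawn is gold) = (6/20)·(5/19) = 3/38.
P(the second marble drawn is gold) = Σ over first color = 3/38 + 27/190 + 3/38 = 3/10.
By Bayes, P(first=gold | the second marble drawn is gold) = 3/38 / 3/10 = 5/19 ≈ 0.2632.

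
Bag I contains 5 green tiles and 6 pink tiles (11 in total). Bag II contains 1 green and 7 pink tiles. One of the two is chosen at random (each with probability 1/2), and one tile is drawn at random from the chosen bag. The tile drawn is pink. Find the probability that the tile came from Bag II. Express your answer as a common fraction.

P(pink | Bag I) = 6/11; P(pink | Bag II) = 7/8.
P(pink) = 1/2·6/11 + 1/2·7/8 = 125/176.
By Bayes' rule, P(Bag II | pink) = 7/16 / 125/176 = 77/125 ≈ 0.6160.

77/125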